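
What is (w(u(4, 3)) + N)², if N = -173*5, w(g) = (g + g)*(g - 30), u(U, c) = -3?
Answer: 444889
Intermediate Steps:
w(g) = 2*g*(-30 + g) (w(g) = (2*g)*(-30 + g) = 2*g*(-30 + g))
N = -865
(w(u(4, 3)) + N)² = (2*(-3)*(-30 - 3) - 865)² = (2*(-3)*(-33) - 865)² = (198 - 865)² = (-667)² = 444889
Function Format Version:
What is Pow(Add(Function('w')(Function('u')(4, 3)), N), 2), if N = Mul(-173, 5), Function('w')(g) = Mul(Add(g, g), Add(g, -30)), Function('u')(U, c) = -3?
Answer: 444889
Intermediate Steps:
Function('w')(g) = Mul(2, g, Add(-30, g)) (Function('w')(g) = Mul(Mul(2, g), Add(-30, g)) = Mul(2, g, Add(-30, g)))
N = -865
Pow(Add(Function('w')(Function('u')(4, 3)), N), 2) = Pow(Add(Mul(2, -3, Add(-30, -3)), -865), 2) = Pow(Add(Mul(2, -3, -33), -865), 2) = Pow(Add(198, -865), 2) = Pow(-667, 2) = 444889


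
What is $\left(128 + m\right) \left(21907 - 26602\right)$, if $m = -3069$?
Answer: $13807995$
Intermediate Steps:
$\left(128 + m\right) \left(21907 - 26602\right) = \left(128 - 3069\right) \left(21907 - 26602\right) = \left(-2941\right) \left(-4695\right) = 13807995$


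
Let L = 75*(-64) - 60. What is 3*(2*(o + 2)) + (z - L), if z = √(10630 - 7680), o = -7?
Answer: 4830 + 5*√118 ≈ 4884.3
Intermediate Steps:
z = 5*√118 (z = √2950 = 5*√118 ≈ 54.314)
L = -4860 (L = -4800 - 60 = -4860)
3*(2*(o + 2)) + (z - L) = 3*(2*(-7 + 2)) + (5*√118 - 1*(-4860)) = 3*(2*(-5)) + (5*√118 + 4860) = 3*(-10) + (4860 + 5*√118) = -30 + (4860 + 5*√118) = 4830 + 5*√118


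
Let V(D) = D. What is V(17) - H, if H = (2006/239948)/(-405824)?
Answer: 48688328635/2864019328 ≈ 17.000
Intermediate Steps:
H = -59/2864019328 (H = (2006*(1/239948))*(-1/405824) = (1003/119974)*(-1/405824) = -59/2864019328 ≈ -2.0600e-8)
V(17) - H = 17 - 1*(-59/2864019328) = 17 + 59/2864019328 = 48688328635/2864019328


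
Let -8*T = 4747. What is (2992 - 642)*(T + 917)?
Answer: 3042075/4 ≈ 7.6052e+5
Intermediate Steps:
T = -4747/8 (T = -1/8*4747 = -4747/8 ≈ -593.38)
(2992 - 642)*(T + 917) = (2992 - 642)*(-4747/8 + 917) = 2350*(2589/8) = 3042075/4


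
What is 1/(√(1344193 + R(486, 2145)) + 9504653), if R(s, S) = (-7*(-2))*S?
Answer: 9504653/90338427276186 - √1374223/90338427276186 ≈ 1.0520e-7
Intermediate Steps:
R(s, S) = 14*S
1/(√(1344193 + R(486, 2145)) + 9504653) = 1/(√(1344193 + 14*2145) + 9504653) = 1/(√(1344193 + 30030) + 9504653) = 1/(√1374223 + 9504653) = 1/(9504653 + √1374223)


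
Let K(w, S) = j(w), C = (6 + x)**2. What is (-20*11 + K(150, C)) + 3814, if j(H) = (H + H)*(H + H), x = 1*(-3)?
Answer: 93594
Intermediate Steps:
x = -3
C = 9 (C = (6 - 3)**2 = 3**2 = 9)
j(H) = 4*H**2 (j(H) = (2*H)*(2*H) = 4*H**2)
K(w, S) = 4*w**2
(-20*11 + K(150, C)) + 3814 = (-20*11 + 4*150**2) + 3814 = (-220 + 4*22500) + 3814 = (-220 + 90000) + 3814 = 89780 + 3814 = 93594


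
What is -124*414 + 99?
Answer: -51237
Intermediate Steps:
-124*414 + 99 = -51336 + 99 = -51237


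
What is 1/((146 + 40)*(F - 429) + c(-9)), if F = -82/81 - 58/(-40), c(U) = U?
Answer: -270/21524831 ≈ -1.2544e-5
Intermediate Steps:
F = 709/1620 (F = -82*1/81 - 58*(-1/40) = -82/81 + 29/20 = 709/1620 ≈ 0.43765)
1/((146 + 40)*(F - 429) + c(-9)) = 1/((146 + 40)*(709/1620 - 429) - 9) = 1/(186*(-694271/1620) - 9) = 1/(-21522401/270 - 9) = 1/(-21524831/270) = -270/21524831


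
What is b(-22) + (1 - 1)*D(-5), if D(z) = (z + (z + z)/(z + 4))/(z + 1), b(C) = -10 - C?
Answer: 12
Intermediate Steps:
D(z) = (z + 2*z/(4 + z))/(1 + z) (D(z) = (z + (2*z)/(4 + z))/(1 + z) = (z + 2*z/(4 + z))/(1 + z))
b(-22) + (1 - 1)*D(-5) = (-10 - 1*(-22)) + (1 - 1)*(-5*(6 - 5)/(4 + (-5)² + 5*(-5))) = (-10 + 22) + 0*(-5*1/(4 + 25 - 25)) = 12 + 0*(-5*1/4) = 12 + 0*(-5*¼*1) = 12 + 0*(-5/4) = 12 + 0 = 12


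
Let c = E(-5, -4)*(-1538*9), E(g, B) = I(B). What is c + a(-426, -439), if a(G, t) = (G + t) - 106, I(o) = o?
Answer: 54397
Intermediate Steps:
E(g, B) = B
a(G, t) = -106 + G + t
c = 55368 (c = -(-6152)*9 = -4*(-13842) = 55368)
c + a(-426, -439) = 55368 + (-106 - 426 - 439) = 55368 - 971 = 54397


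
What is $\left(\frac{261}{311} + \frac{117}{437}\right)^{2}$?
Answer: $\frac{22633397136}{18470712649} \approx 1.2254$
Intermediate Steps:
$\left(\frac{261}{311} + \frac{117}{437}\right)^{2} = \left(\frac{150444}{135907}\right)^{2} = \frac{22633397136}{18470712649}$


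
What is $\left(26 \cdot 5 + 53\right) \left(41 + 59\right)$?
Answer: $18300$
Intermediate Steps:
$\left(26 \cdot 5 + 53\right) \left(41 + 59\right) = \left(130 + 53\right) 100 = 183 \cdot 100 = 18300$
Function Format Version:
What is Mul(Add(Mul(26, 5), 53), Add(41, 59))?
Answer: 18300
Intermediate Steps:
Mul(Add(Mul(26, 5), 53), Add(41, 59)) = Mul(Add(130, 53), 100) = Mul(183, 100) = 18300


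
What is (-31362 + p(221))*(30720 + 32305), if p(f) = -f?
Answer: -1990518575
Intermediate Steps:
(-31362 + p(221))*(30720 + 32305) = (-31362 - 1*221)*(30720 + 32305) = (-31362 - 221)*63025 = -31583*63025 = -1990518575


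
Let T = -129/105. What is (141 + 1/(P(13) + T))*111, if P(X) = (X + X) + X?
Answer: 20694507/1322 ≈ 15654.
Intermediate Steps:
T = -43/35 (T = -129*1/105 = -43/35 ≈ -1.2286)
P(X) = 3*X (P(X) = 2*X + X = 3*X)
(141 + 1/(P(13) + T))*111 = (141 + 1/(3*13 - 43/35))*111 = (141 + 1/(39 - 43/35))*111 = (141 + 1/(1322/35))*111 = (141 + 35/1322)*111 = (186437/1322)*111 = 20694507/1322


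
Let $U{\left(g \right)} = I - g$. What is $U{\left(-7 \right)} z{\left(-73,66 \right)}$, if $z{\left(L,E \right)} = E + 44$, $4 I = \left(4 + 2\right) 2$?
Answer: $1100$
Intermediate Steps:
$I = 3$ ($I = \frac{\left(4 + 2\right) 2}{4} = \frac{6 \cdot 2}{4} = \frac{1}{4} \cdot 12 = 3$)
$z{\left(L,E \right)} = 44 + E$
$U{\left(g \right)} = 3 - g$
$U{\left(-7 \right)} z{\left(-73,66 \right)} = \left(3 - -7\right) \left(44 + 66\right) = \left(3 + 7\right) 110 = 10 \cdot 110 = 1100$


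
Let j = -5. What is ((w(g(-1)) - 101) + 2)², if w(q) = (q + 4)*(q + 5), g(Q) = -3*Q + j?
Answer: 8649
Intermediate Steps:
g(Q) = -5 - 3*Q (g(Q) = -3*Q - 5 = -5 - 3*Q)
w(q) = (4 + q)*(5 + q)
((w(g(-1)) - 101) + 2)² = (((20 + (-5 - 3*(-1))² + 9*(-5 - 3*(-1))) - 101) + 2)² = (((20 + (-5 + 3)² + 9*(-5 + 3)) - 101) + 2)² = (((20 + (-2)² + 9*(-2)) - 101) + 2)² = (((20 + 4 - 18) - 101) + 2)² = ((6 - 101) + 2)² = (-95 + 2)² = (-93)² = 8649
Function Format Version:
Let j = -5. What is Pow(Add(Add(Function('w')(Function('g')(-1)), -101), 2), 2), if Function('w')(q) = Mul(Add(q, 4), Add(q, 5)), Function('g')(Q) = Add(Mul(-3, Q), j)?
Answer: 8649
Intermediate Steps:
Function('g')(Q) = Add(-5, Mul(-3, Q)) (Function('g')(Q) = Add(Mul(-3, Q), -5) = Add(-5, Mul(-3, Q)))
Function('w')(q) = Mul(Add(4, q), Add(5, q))
Pow(Add(Add(Function('w')(Function('g')(-1)), -101), 2), 2) = Pow(Add(Add(Add(20, Pow(Add(-5, Mul(-3, -1)), 2), Mul(9, Add(-5, Mul(-3, -1)))), -101), 2), 2) = Pow(Add(Add(Add(20, Pow(Add(-5, 3), 2), Mul(9, Add(-5, 3))), -101), 2), 2) = Pow(Add(Add(Add(20, Pow(-2, 2), Mul(9, -2)), -101), 2), 2) = Pow(Add(Add(Add(20, 4, -18), -101), 2), 2) = Pow(Add(Add(6, -101), 2), 2) = Pow(Add(-95, 2), 2) = Pow(-93, 2) = 8649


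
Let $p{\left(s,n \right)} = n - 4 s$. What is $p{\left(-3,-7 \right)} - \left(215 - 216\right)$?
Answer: $6$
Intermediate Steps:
$p{\left(-3,-7 \right)} - \left(215 - 216\right) = \left(-7 - -12\right) - \left(215 - 216\right) = \left(-7 + 12\right) - \left(215 - 216\right) = 5 - -1 = 5 + 1 = 6$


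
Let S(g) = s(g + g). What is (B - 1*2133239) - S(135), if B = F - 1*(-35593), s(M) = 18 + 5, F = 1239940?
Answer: -857729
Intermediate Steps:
s(M) = 23
B = 1275533 (B = 1239940 - 1*(-35593) = 1239940 + 35593 = 1275533)
S(g) = 23
(B - 1*2133239) - S(135) = (1275533 - 1*2133239) - 1*23 = (1275533 - 2133239) - 23 = -857706 - 23 = -857729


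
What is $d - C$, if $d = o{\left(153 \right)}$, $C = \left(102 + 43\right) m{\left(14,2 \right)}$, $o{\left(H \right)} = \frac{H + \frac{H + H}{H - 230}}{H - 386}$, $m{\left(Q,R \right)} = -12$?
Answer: $\frac{31205865}{17941} \approx 1739.4$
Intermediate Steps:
$o{\left(H \right)} = \frac{H + \frac{2 H}{-230 + H}}{-386 + H}$ ($o{\left(H \right)} = \frac{H + \frac{2 H}{-230 + H}}{H - 386} = \frac{H + \frac{2 H}{-230 + H}}{-386 + H}$)
$C = -1740$ ($C = \left(102 + 43\right) \left(-12\right) = 145 \left(-12\right) = -1740$)
$d = - \frac{11475}{17941}$ ($d = \frac{153 \left(-228 + 153\right)}{88780 + 153^{2} - 94248} = 153 \frac{1}{88780 + 23409 - 94248} \left(-75\right) = 153 \cdot \frac{1}{17941} \left(-75\right) = - \frac{11475}{17941} \approx -0.6396$)
$d - C = - \frac{11475}{17941} - -1740 = - \frac{11475}{17941} + 1740 = \frac{31205865}{17941}$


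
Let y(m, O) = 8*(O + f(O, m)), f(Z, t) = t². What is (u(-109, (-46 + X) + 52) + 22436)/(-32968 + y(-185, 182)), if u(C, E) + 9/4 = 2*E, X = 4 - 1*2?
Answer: 89799/969152 ≈ 0.092657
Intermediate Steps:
X = 2 (X = 4 - 2 = 2)
y(m, O) = 8*O + 8*m² (y(m, O) = 8*(O + m²) = 8*O + 8*m²)
u(C, E) = -9/4 + 2*E
(u(-109, (-46 + X) + 52) + 22436)/(-32968 + y(-185, 182)) = ((-9/4 + 2*((-46 + 2) + 52)) + 22436)/(-32968 + (8*182 + 8*(-185)²)) = ((-9/4 + 2*(-44 + 52)) + 22436)/(-32968 + (1456 + 8*34225)) = ((-9/4 + 2*8) + 22436)/(-32968 + (1456 + 273800)) = ((-9/4 + 16) + 22436)/(-32968 + 275256) = (55/4 + 22436)/242288 = (89799/4)*(1/242288) = 89799/969152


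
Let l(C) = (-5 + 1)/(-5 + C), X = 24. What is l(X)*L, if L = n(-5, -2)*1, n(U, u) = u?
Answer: 8/19 ≈ 0.42105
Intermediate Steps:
l(C) = -4/(-5 + C)
L = -2 (L = -2*1 = -2)
l(X)*L = -4/(-5 + 24)*(-2) = -4/19*(-2) = 8/19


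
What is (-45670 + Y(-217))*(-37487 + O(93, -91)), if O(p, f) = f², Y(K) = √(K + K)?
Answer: 1333838020 - 29206*I*√434 ≈ 1.3338e+9 - 6.0844e+5*I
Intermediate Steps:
Y(K) = √2*√K (Y(K) = √(2*K) = √2*√K)
(-45670 + Y(-217))*(-37487 + O(93, -91)) = (-45670 + √2*√(-217))*(-37487 + (-91)²) = (-45670 + √2*(I*√217))*(-37487 + 8281) = (-45670 + I*√434)*(-29206) = 1333838020 - 29206*I*√434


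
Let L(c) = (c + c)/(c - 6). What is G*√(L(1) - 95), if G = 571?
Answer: 1713*I*√265/5 ≈ 5577.1*I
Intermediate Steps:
L(c) = 2*c/(-6 + c) (L(c) = (2*c)/(-6 + c) = 2*c/(-6 + c))
G*√(L(1) - 95) = 571*√(2*1/(-6 + 1) - 95) = 571*√(2*1/(-5) - 95) = 571*√(2*1*(-⅕) - 95) = 571*√(-⅖ - 95) = 571*√(-477/5) = 571*(3*I*√265/5) = 1713*I*√265/5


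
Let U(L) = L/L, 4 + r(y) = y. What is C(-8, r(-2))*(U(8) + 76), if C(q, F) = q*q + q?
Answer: 4312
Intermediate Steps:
r(y) = -4 + y
C(q, F) = q + q² (C(q, F) = q² + q = q + q²)
U(L) = 1
C(-8, r(-2))*(U(8) + 76) = (-8*(1 - 8))*(1 + 76) = -8*(-7)*77 = 56*77 = 4312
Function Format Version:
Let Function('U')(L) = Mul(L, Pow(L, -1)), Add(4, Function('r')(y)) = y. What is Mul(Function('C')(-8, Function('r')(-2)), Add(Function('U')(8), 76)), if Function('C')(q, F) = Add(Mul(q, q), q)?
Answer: 4312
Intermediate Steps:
Function('r')(y) = Add(-4, y)
Function('C')(q, F) = Add(q, Pow(q, 2)) (Function('C')(q, F) = Add(Pow(q, 2), q) = Add(q, Pow(q, 2)))
Function('U')(L) = 1
Mul(Function('C')(-8, Function('r')(-2)), Add(Function('U')(8), 76)) = Mul(Mul(-8, Add(1, -8)), Add(1, 76)) = Mul(Mul(-8, -7), 77) = Mul(56, 77) = 4312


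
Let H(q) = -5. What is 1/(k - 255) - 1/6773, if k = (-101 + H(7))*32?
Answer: -20/47411 ≈ -0.00042184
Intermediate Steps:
k = -3392 (k = (-101 - 5)*32 = -106*32 = -3392)
1/(k - 255) - 1/6773 = 1/(-3392 - 255) - 1/6773 = 1/(-3647) - 1*1/6773 = -1/3647 - 1/6773 = -20/47411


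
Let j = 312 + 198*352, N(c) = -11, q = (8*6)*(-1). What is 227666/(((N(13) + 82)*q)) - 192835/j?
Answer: -57623691/828428 ≈ -69.558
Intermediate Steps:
q = -48 (q = 48*(-1) = -48)
j = 70008 (j = 312 + 69696 = 70008)
227666/(((N(13) + 82)*q)) - 192835/j = 227666/(((-11 + 82)*(-48))) - 192835/70008 = 227666/((71*(-48))) - 192835*1/70008 = 227666/(-3408) - 192835/70008 = 227666*(-1/3408) - 192835/70008 = -113833/1704 - 192835/70008 = -57623691/828428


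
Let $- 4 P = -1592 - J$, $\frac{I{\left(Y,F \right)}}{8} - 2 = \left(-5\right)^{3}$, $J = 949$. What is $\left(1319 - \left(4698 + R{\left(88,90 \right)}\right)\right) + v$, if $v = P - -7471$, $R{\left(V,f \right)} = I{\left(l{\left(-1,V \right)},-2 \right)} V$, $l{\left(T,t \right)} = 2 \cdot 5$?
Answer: $\frac{365277}{4} \approx 91319.0$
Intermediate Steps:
$l{\left(T,t \right)} = 10$
$I{\left(Y,F \right)} = -984$ ($I{\left(Y,F \right)} = 16 + 8 \left(-5\right)^{3} = 16 + 8 \left(-125\right) = 16 - 1000 = -984$)
$P = \frac{2541}{4}$ ($P = - \frac{-1592 - 949}{4} = \left(- \frac{1}{4}\right) \left(-2541\right) = \frac{2541}{4} \approx 635.25$)
$R{\left(V,f \right)} = - 984 V$
$v = \frac{32425}{4}$ ($v = \frac{2541}{4} - -7471 = \frac{2541}{4} + 7471 = \frac{32425}{4} \approx 8106.3$)
$\left(1319 - \left(4698 + R{\left(88,90 \right)}\right)\right) + v = \left(1319 - \left(4698 - 86592\right)\right) + \frac{32425}{4} = \left(1319 - -81894\right) + \frac{32425}{4} = \left(1319 + \left(-4698 + 86592\right)\right) + \frac{32425}{4} = \left(1319 + 81894\right) + \frac{32425}{4} = 83213 + \frac{32425}{4} = \frac{365277}{4}$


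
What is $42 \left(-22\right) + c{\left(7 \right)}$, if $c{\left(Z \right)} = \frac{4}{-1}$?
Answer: $-928$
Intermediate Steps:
$c{\left(Z \right)} = -4$ ($c{\left(Z \right)} = 4 \left(-1\right) = -4$)
$42 \left(-22\right) + c{\left(7 \right)} = 42 \left(-22\right) - 4 = -924 - 4 = -928$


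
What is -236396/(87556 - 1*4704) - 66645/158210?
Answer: -2146094135/655400746 ≈ -3.2745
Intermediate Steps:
-236396/(87556 - 1*4704) - 66645/158210 = -236396/(87556 - 4704) - 66645*1/158210 = -236396/82852 - 13329/31642 = -236396*1/82852 - 13329/31642 = -59099/20713 - 13329/31642 = -2146094135/655400746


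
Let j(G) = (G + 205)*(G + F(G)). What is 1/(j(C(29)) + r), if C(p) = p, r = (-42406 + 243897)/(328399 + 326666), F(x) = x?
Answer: 655065/8890743671 ≈ 7.3679e-5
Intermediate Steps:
r = 201491/655065 ≈ 0.30759
j(G) = 2*G*(205 + G) (j(G) = (G + 205)*(G + G) = (205 + G)*(2*G) = 2*G*(205 + G))
1/(j(C(29)) + r) = 1/(2*29*(205 + 29) + 201491/655065) = 1/(2*29*234 + 201491/655065) = 1/(13572 + 201491/655065) = 1/(8890743671/655065) = 655065/8890743671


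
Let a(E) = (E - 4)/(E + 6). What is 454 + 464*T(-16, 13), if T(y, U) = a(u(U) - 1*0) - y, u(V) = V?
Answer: 153858/19 ≈ 8097.8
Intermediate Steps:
a(E) = (-4 + E)/(6 + E)
T(y, U) = -y + (-4 + U)/(6 + U) (T(y, U) = (-4 + (U - 1*0))/(6 + (U - 1*0)) - y = (-4 + (U + 0))/(6 + (U + 0)) - y = (-4 + U)/(6 + U) - y = -y + (-4 + U)/(6 + U))
454 + 464*T(-16, 13) = 454 + 464*((-4 + 13 - 1*(-16)*(6 + 13))/(6 + 13)) = 454 + 464*((-4 + 13 - 1*(-16)*19)/19) = 454 + 464*((-4 + 13 + 304)/19) = 454 + 464*((1/19)*313) = 454 + 464*(313/19) = 454 + 145232/19 = 153858/19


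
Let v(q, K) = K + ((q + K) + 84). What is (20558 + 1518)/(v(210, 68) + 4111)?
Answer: 22076/4541 ≈ 4.8615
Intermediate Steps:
v(q, K) = 84 + q + 2*K (v(q, K) = K + ((K + q) + 84) = K + (84 + K + q) = 84 + q + 2*K)
(20558 + 1518)/(v(210, 68) + 4111) = (20558 + 1518)/((84 + 210 + 2*68) + 4111) = 22076/((84 + 210 + 136) + 4111) = 22076/(430 + 4111) = 22076/4541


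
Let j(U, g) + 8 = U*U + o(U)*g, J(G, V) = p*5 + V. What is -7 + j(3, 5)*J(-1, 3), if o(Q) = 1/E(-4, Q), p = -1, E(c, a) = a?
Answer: -37/3 ≈ -12.333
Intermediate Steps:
J(G, V) = -5 + V (J(G, V) = -1*5 + V = -5 + V)
o(Q) = 1/Q
j(U, g) = -8 + U**2 + g/U (j(U, g) = -8 + (U*U + g/U) = -8 + (U**2 + g/U) = -8 + U**2 + g/U)
-7 + j(3, 5)*J(-1, 3) = -7 + (-8 + 3**2 + 5/3)*(-5 + 3) = -7 + (-8 + 9 + 5*(1/3))*(-2) = -7 + (-8 + 9 + 5/3)*(-2) = -7 + (8/3)*(-2) = -7 - 16/3 = -37/3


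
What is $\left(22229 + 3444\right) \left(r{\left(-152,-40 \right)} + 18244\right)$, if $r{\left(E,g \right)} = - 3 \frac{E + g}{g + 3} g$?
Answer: $\frac{17921499764}{37} \approx 4.8436 \cdot 10^{8}$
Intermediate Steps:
$r{\left(E,g \right)} = - \frac{3 g \left(E + g\right)}{3 + g}$ ($r{\left(E,g \right)} = - 3 \frac{E + g}{3 + g} g = - \frac{3 \left(E + g\right)}{3 + g} g = - \frac{3 g \left(E + g\right)}{3 + g}$)
$\left(22229 + 3444\right) \left(r{\left(-152,-40 \right)} + 18244\right) = \left(22229 + 3444\right) \left(\left(-3\right) \left(-40\right) \frac{1}{3 - 40} \left(-152 - 40\right) + 18244\right) = 25673 \left(\left(-3\right) \left(-40\right) \frac{1}{-37} \left(-192\right) + 18244\right) = 25673 \left(\left(-3\right) \left(-40\right) \left(- \frac{1}{37}\right) \left(-192\right) + 18244\right) = 25673 \left(\frac{23040}{37} + 18244\right) = 25673 \cdot \frac{698068}{37} = \frac{17921499764}{37}$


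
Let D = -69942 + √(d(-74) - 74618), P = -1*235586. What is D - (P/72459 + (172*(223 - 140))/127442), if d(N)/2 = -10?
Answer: -322918905890374/4617159939 + I*√74638 ≈ -69939.0 + 273.2*I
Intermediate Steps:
d(N) = -20 (d(N) = 2*(-10) = -20)
P = -235586
D = -69942 + I*√74638 (D = -69942 + √(-20 - 74618) = -69942 + √(-74638) = -69942 + I*√74638 ≈ -69942.0 + 273.2*I)
D - (P/72459 + (172*(223 - 140))/127442) = (-69942 + I*√74638) - (-235586/72459 + (172*(223 - 140))/127442) = (-69942 + I*√74638) - (-235586*1/72459 + (172*83)*(1/127442)) = (-69942 + I*√74638) - (-235586/72459 + 14276*(1/127442)) = (-69942 + I*√74638) - (-235586/72459 + 7138/63721) = (-69942 + I*√74638) - 1*(-14494563164/4617159939) = (-69942 + I*√74638) + 14494563164/4617159939 = -322918905890374/4617159939 + I*√74638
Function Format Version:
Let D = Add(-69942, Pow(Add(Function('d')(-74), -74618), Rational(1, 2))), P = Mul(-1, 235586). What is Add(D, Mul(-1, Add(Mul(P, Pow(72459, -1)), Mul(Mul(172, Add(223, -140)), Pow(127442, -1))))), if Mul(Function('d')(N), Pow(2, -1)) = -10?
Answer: Add(Rational(-322918905890374, 4617159939), Mul(I, Pow(74638, Rational(1, 2)))) ≈ Add(-69939., Mul(273.20, I))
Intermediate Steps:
Function('d')(N) = -20 (Function('d')(N) = Mul(2, -10) = -20)
P = -235586
D = Add(-69942, Mul(I, Pow(74638, Rational(1, 2)))) (D = Add(-69942, Pow(Add(-20, -74618), Rational(1, 2))) = Add(-69942, Pow(-74638, Rational(1, 2))) = Add(-69942, Mul(I, Pow(74638, Rational(1, 2)))) ≈ Add(-69942., Mul(273.20, I)))
Add(D, Mul(-1, Add(Mul(P, Pow(72459, -1)), Mul(Mul(172, Add(223, -140)), Pow(127442, -1))))) = Add(Add(-69942, Mul(I, Pow(74638, Rational(1, 2)))), Mul(-1, Add(Mul(-235586, Pow(72459, -1)), Mul(Mul(172, Add(223, -140)), Pow(127442, -1))))) = Add(Add(-69942, Mul(I, Pow(74638, Rational(1, 2)))), Mul(-1, Add(Mul(-235586, Rational(1, 72459)), Mul(Mul(172, 83), Rational(1, 127442))))) = Add(Add(-69942, Mul(I, Pow(74638, Rational(1, 2)))), Mul(-1, Add(Rational(-235586, 72459), Mul(14276, Rational(1, 127442))))) = Add(Add(-69942, Mul(I, Pow(74638, Rational(1, 2)))), Mul(-1, Add(Rational(-235586, 72459), Rational(7138, 63721)))) = Add(Add(-69942, Mul(I, Pow(74638, Rational(1, 2)))), Mul(-1, Rational(-14494563164, 4617159939))) = Add(Add(-69942, Mul(I, Pow(74638, Rational(1, 2)))), Rational(14494563164, 4617159939)) = Add(Rational(-322918905890374, 4617159939), Mul(I, Pow(74638, Rational(1, 2))))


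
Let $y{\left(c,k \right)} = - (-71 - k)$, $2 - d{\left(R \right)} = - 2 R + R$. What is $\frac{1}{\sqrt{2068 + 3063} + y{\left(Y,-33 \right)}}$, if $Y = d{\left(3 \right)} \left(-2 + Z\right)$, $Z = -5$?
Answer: $- \frac{38}{3687} + \frac{\sqrt{5131}}{3687} \approx 0.0091215$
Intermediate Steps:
$d{\left(R \right)} = 2 + R$ ($d{\left(R \right)} = 2 - \left(- 2 R + R\right) = 2 - - R = 2 + R$)
$Y = -35$ ($Y = \left(2 + 3\right) \left(-2 - 5\right) = 5 \left(-7\right) = -35$)
$y{\left(c,k \right)} = 71 + k$
$\frac{1}{\sqrt{2068 + 3063} + y{\left(Y,-33 \right)}} = \frac{1}{\sqrt{2068 + 3063} + \left(71 - 33\right)} = \frac{1}{\sqrt{5131} + 38} = \frac{1}{38 + \sqrt{5131}}$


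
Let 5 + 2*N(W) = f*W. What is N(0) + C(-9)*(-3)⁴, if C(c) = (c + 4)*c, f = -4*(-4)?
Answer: 7285/2 ≈ 3642.5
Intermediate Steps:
f = 16
C(c) = c*(4 + c) (C(c) = (4 + c)*c = c*(4 + c))
N(W) = -5/2 + 8*W (N(W) = -5/2 + (16*W)/2 = -5/2 + 8*W)
N(0) + C(-9)*(-3)⁴ = (-5/2 + 8*0) - 9*(4 - 9)*(-3)⁴ = (-5/2 + 0) - 9*(-5)*81 = -5/2 + 45*81 = -5/2 + 3645 = 7285/2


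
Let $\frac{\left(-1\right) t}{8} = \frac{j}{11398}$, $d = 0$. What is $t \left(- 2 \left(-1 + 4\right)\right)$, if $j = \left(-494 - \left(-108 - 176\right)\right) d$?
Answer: $0$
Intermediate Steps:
$j = 0$ ($j = \left(-494 - \left(-108 - 176\right)\right) 0 = \left(-494 - -284\right) 0 = \left(-494 + 284\right) 0 = \left(-210\right) 0 = 0$)
$t = 0$ ($t = - 8 \cdot \frac{0}{11398} = - 8 \cdot 0 \cdot \frac{1}{11398} = \left(-8\right) 0 = 0$)
$t \left(- 2 \left(-1 + 4\right)\right) = 0 \left(- 2 \left(-1 + 4\right)\right) = 0 \left(\left(-2\right) 3\right) = 0 \left(-6\right) = 0$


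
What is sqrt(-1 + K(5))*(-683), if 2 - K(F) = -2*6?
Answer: -683*sqrt(13) ≈ -2462.6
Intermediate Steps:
K(F) = 14 (K(F) = 2 - (-2)*6 = 2 - 1*(-12) = 2 + 12 = 14)
sqrt(-1 + K(5))*(-683) = sqrt(-1 + 14)*(-683) = sqrt(13)*(-683) = -683*sqrt(13)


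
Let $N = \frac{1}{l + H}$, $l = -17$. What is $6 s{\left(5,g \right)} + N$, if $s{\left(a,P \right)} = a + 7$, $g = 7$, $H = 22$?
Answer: $\frac{361}{5} \approx 72.2$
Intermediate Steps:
$s{\left(a,P \right)} = 7 + a$
$N = \frac{1}{5}$ ($N = \frac{1}{-17 + 22} = \frac{1}{5} \approx 0.2$)
$6 s{\left(5,g \right)} + N = 6 \left(7 + 5\right) + \frac{1}{5} = 6 \cdot 12 + \frac{1}{5} = 72 + \frac{1}{5} = \frac{361}{5}$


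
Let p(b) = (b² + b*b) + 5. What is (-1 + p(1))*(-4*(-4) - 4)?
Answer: 72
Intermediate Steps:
p(b) = 5 + 2*b² (p(b) = (b² + b²) + 5 = 2*b² + 5 = 5 + 2*b²)
(-1 + p(1))*(-4*(-4) - 4) = (-1 + (5 + 2*1²))*(-4*(-4) - 4) = (-1 + (5 + 2*1))*(16 - 4) = (-1 + (5 + 2))*12 = (-1 + 7)*12 = 6*12 = 72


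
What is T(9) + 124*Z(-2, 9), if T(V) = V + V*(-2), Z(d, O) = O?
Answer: 1107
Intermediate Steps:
T(V) = -V (T(V) = V - 2*V = -V)
T(9) + 124*Z(-2, 9) = -1*9 + 124*9 = -9 + 1116 = 1107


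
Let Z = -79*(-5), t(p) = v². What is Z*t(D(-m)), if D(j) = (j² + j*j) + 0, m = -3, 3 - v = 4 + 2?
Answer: 3555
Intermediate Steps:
v = -3 (v = 3 - (4 + 2) = 3 - 1*6 = 3 - 6 = -3)
D(j) = 2*j² (D(j) = (j² + j²) + 0 = 2*j² + 0 = 2*j²)
t(p) = 9 (t(p) = (-3)² = 9)
Z = 395
Z*t(D(-m)) = 395*9 = 3555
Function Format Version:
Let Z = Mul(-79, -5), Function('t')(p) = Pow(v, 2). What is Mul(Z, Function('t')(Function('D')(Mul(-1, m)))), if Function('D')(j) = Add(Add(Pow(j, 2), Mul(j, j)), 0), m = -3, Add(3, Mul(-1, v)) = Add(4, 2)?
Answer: 3555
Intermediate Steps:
v = -3 (v = Add(3, Mul(-1, Add(4, 2))) = Add(3, Mul(-1, 6)) = Add(3, -6) = -3)
Function('D')(j) = Mul(2, Pow(j, 2)) (Function('D')(j) = Add(Add(Pow(j, 2), Pow(j, 2)), 0) = Add(Mul(2, Pow(j, 2)), 0) = Mul(2, Pow(j, 2)))
Function('t')(p) = 9 (Function('t')(p) = Pow(-3, 2) = 9)
Z = 395
Mul(Z, Function('t')(Function('D')(Mul(-1, m)))) = Mul(395, 9) = 3555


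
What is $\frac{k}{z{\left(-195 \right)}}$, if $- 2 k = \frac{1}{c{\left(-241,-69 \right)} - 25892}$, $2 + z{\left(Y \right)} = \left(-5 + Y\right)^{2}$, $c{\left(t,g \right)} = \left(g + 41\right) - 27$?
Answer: $\frac{1}{2075656212} \approx 4.8178 \cdot 10^{-10}$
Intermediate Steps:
$c{\left(t,g \right)} = 14 + g$ ($c{\left(t,g \right)} = \left(41 + g\right) - 27 = 14 + g$)
$z{\left(Y \right)} = -2 + \left(-5 + Y\right)^{2}$
$k = \frac{1}{51894}$ ($k = - \frac{1}{2 \left(\left(14 - 69\right) - 25892\right)} = - \frac{1}{2 \left(-55 - 25892\right)} = - \frac{1}{2 \left(-25947\right)} = \left(- \frac{1}{2}\right) \left(- \frac{1}{25947}\right) = \frac{1}{51894} \approx 1.927 \cdot 10^{-5}$)
$\frac{k}{z{\left(-195 \right)}} = \frac{1}{51894 \left(-2 + \left(-5 - 195\right)^{2}\right)} = \frac{1}{51894 \left(-2 + \left(-200\right)^{2}\right)} = \frac{1}{51894 \left(-2 + 40000\right)} = \frac{1}{51894 \cdot 39998} = \frac{1}{51894} \cdot \frac{1}{39998} = \frac{1}{2075656212}$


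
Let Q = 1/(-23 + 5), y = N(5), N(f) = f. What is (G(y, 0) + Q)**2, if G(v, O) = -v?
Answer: 8281/324 ≈ 25.559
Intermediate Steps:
y = 5
Q = -1/18 (Q = 1/(-18) = -1/18 ≈ -0.055556)
(G(y, 0) + Q)**2 = (-1*5 - 1/18)**2 = (-5 - 1/18)**2 = (-91/18)**2 = 8281/324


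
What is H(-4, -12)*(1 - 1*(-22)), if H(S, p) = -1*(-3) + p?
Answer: -207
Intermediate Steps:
H(S, p) = 3 + p
H(-4, -12)*(1 - 1*(-22)) = (3 - 12)*(1 - 1*(-22)) = -9*(1 + 22) = -9*23 = -207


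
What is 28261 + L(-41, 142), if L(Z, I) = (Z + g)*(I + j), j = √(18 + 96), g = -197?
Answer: -5535 - 238*√114 ≈ -8076.1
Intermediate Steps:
j = √114 ≈ 10.677
L(Z, I) = (-197 + Z)*(I + √114) (L(Z, I) = (Z - 197)*(I + √114) = (-197 + Z)*(I + √114))
28261 + L(-41, 142) = 28261 + (-197*142 - 197*√114 + 142*(-41) - 41*√114) = 28261 + (-27974 - 197*√114 - 5822 - 41*√114) = 28261 + (-33796 - 238*√114) = -5535 - 238*√114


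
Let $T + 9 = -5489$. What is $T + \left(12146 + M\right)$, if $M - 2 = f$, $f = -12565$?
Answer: $-5915$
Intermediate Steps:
$M = -12563$ ($M = 2 - 12565 = -12563$)
$T = -5498$ ($T = -9 - 5489 = -5498$)
$T + \left(12146 + M\right) = -5498 + \left(12146 - 12563\right) = -5498 - 417 = -5915$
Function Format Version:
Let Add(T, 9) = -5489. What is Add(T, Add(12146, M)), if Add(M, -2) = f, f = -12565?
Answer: -5915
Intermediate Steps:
M = -12563 (M = Add(2, -12565) = -12563)
T = -5498 (T = Add(-9, -5489) = -5498)
Add(T, Add(12146, M)) = Add(-5498, Add(12146, -12563)) = Add(-5498, -417) = -5915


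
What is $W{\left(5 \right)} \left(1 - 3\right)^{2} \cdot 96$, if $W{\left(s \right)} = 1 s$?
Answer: $1920$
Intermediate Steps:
$W{\left(s \right)} = s$
$W{\left(5 \right)} \left(1 - 3\right)^{2} \cdot 96 = 5 \left(1 - 3\right)^{2} \cdot 96 = 5 \left(-2\right)^{2} \cdot 96 = 5 \cdot 4 \cdot 96 = 20 \cdot 96 = 1920$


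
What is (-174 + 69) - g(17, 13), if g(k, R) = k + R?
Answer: -135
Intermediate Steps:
g(k, R) = R + k
(-174 + 69) - g(17, 13) = (-174 + 69) - (13 + 17) = -105 - 1*30 = -105 - 30 = -135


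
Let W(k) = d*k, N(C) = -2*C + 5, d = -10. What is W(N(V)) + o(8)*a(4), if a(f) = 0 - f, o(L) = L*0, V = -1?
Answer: -70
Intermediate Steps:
o(L) = 0
a(f) = -f
N(C) = 5 - 2*C
W(k) = -10*k
W(N(V)) + o(8)*a(4) = -10*(5 - 2*(-1)) + 0*(-1*4) = -10*(5 + 2) + 0*(-4) = -10*7 + 0 = -70 + 0 = -70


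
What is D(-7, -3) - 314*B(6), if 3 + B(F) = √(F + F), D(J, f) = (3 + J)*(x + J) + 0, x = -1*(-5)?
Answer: 950 - 628*√3 ≈ -137.73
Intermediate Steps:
x = 5
D(J, f) = (3 + J)*(5 + J) (D(J, f) = (3 + J)*(5 + J) + 0 = (3 + J)*(5 + J))
B(F) = -3 + √2*√F (B(F) = -3 + √(F + F) = -3 + √(2*F) = -3 + √2*√F)
D(-7, -3) - 314*B(6) = (15 + (-7)² + 8*(-7)) - 314*(-3 + √2*√6) = (15 + 49 - 56) - 314*(-3 + 2*√3) = 8 + (942 - 628*√3) = 950 - 628*√3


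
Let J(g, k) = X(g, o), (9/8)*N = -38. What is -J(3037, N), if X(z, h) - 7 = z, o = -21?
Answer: -3044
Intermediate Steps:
N = -304/9 (N = (8/9)*(-38) = -304/9 ≈ -33.778)
X(z, h) = 7 + z
J(g, k) = 7 + g
-J(3037, N) = -(7 + 3037) = -1*3044 = -3044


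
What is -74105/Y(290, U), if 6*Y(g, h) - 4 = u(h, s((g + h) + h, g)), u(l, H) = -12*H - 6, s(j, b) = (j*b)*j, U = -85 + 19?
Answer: 222315/43437361 ≈ 0.0051181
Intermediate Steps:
U = -66
s(j, b) = b*j² (s(j, b) = (b*j)*j = b*j²)
u(l, H) = -6 - 12*H
Y(g, h) = -⅓ - 2*g*(g + 2*h)² (Y(g, h) = ⅔ + (-6 - 12*g*((g + h) + h)²)/6 = ⅔ + (-6 - 12*g*(g + 2*h)²)/6 = ⅔ + (-1 - 2*g*(g + 2*h)²) = -⅓ - 2*g*(g + 2*h)²)
-74105/Y(290, U) = -74105/(-⅓ - 2*290*(290 + 2*(-66))²) = -74105/(-⅓ - 2*290*(290 - 132)²) = -74105/(-⅓ - 2*290*158²) = -74105/(-⅓ - 2*290*24964) = -74105/(-⅓ - 14479120) = -74105/(-43437361/3) = -74105*(-3/43437361) = 222315/43437361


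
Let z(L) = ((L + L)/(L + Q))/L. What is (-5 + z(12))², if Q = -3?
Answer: 1849/81 ≈ 22.827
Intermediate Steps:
z(L) = 2/(-3 + L) (z(L) = ((L + L)/(L - 3))/L = ((2*L)/(-3 + L))/L = (2*L/(-3 + L))/L = 2/(-3 + L))
(-5 + z(12))² = (-5 + 2/(-3 + 12))² = (-5 + 2/9)² = (-43/9)² = 1849/81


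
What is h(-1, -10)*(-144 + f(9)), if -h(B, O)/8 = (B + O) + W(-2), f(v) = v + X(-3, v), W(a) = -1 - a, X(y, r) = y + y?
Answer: -11280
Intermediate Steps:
X(y, r) = 2*y
f(v) = -6 + v (f(v) = v + 2*(-3) = v - 6 = -6 + v)
h(B, O) = -8 - 8*B - 8*O (h(B, O) = -8*((B + O) + (-1 - 1*(-2))) = -8*((B + O) + (-1 + 2)) = -8*((B + O) + 1) = -8*(1 + B + O) = -8 - 8*B - 8*O)
h(-1, -10)*(-144 + f(9)) = (-8 - 8*(-1) - 8*(-10))*(-144 + (-6 + 9)) = (-8 + 8 + 80)*(-144 + 3) = 80*(-141) = -11280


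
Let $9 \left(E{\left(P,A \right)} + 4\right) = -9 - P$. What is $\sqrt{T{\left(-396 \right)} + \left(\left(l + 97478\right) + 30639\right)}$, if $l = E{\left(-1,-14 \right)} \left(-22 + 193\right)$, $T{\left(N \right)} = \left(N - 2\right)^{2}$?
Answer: $\sqrt{285685} \approx 534.5$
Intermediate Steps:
$E{\left(P,A \right)} = -5 - \frac{P}{9}$ ($E{\left(P,A \right)} = -4 + \frac{-9 - P}{9} = -4 - \left(1 + \frac{P}{9}\right) = -5 - \frac{P}{9}$)
$T{\left(N \right)} = \left(-2 + N\right)^{2}$
$l = -836$ ($l = \left(-5 - - \frac{1}{9}\right) \left(-22 + 193\right) = \left(-5 + \frac{1}{9}\right) 171 = \left(- \frac{44}{9}\right) 171 = -836$)
$\sqrt{T{\left(-396 \right)} + \left(\left(l + 97478\right) + 30639\right)} = \sqrt{\left(-2 - 396\right)^{2} + \left(\left(-836 + 97478\right) + 30639\right)} = \sqrt{\left(-398\right)^{2} + \left(96642 + 30639\right)} = \sqrt{158404 + 127281} = \sqrt{285685}$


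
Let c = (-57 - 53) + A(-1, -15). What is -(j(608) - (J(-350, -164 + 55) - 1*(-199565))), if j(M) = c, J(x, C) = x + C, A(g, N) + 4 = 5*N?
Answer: 199295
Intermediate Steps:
A(g, N) = -4 + 5*N
J(x, C) = C + x
c = -189 (c = (-57 - 53) + (-4 + 5*(-15)) = -110 + (-4 - 75) = -110 - 79 = -189)
j(M) = -189
-(j(608) - (J(-350, -164 + 55) - 1*(-199565))) = -(-189 - (((-164 + 55) - 350) - 1*(-199565))) = -(-189 - ((-109 - 350) + 199565)) = -(-189 - (-459 + 199565)) = -(-189 - 1*199106) = -(-189 - 199106) = -1*(-199295) = 199295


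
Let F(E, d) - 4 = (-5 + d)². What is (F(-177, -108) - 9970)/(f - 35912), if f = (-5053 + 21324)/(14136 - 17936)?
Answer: -10651400/136481871 ≈ -0.078043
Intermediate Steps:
f = -16271/3800 (f = 16271/(-3800) = 16271*(-1/3800) = -16271/3800 ≈ -4.2818)
F(E, d) = 4 + (-5 + d)²
(F(-177, -108) - 9970)/(f - 35912) = ((4 + (-5 - 108)²) - 9970)/(-16271/3800 - 35912) = ((4 + (-113)²) - 9970)/(-136481871/3800) = ((4 + 12769) - 9970)*(-3800/136481871) = (12773 - 9970)*(-3800/136481871) = 2803*(-3800/136481871) = -10651400/136481871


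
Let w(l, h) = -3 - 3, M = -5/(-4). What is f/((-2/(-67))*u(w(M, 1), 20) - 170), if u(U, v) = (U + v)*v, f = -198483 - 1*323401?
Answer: 17483114/5415 ≈ 3228.6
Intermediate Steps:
M = 5/4 (M = -5*(-¼) = 5/4 ≈ 1.2500)
f = -521884 (f = -198483 - 323401 = -521884)
w(l, h) = -6
u(U, v) = v*(U + v)
f/((-2/(-67))*u(w(M, 1), 20) - 170) = -521884/((-2/(-67))*(20*(-6 + 20)) - 170) = -521884/((-2*(-1/67))*(20*14) - 170) = -521884/((2/67)*280 - 170) = -521884/(560/67 - 170) = -521884/(-10830/67) = -521884*(-67/10830) = 17483114/5415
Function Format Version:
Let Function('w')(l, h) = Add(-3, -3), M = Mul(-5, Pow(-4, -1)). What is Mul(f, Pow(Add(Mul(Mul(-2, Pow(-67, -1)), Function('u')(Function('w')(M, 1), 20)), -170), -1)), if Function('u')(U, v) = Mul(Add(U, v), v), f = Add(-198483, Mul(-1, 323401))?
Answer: Rational(17483114, 5415) ≈ 3228.6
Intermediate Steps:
M = Rational(5, 4) (M = Mul(-5, Rational(-1, 4)) = Rational(5, 4) ≈ 1.2500)
f = -521884 (f = Add(-198483, -323401) = -521884)
Function('w')(l, h) = -6
Function('u')(U, v) = Mul(v, Add(U, v))
Mul(f, Pow(Add(Mul(Mul(-2, Pow(-67, -1)), Function('u')(Function('w')(M, 1), 20)), -170), -1)) = Mul(-521884, Pow(Add(Mul(Mul(-2, Pow(-67, -1)), Mul(20, Add(-6, 20))), -170), -1)) = Mul(-521884, Pow(Add(Mul(Mul(-2, Rational(-1, 67)), Mul(20, 14)), -170), -1)) = Mul(-521884, Pow(Add(Mul(Rational(2, 67), 280), -170), -1)) = Mul(-521884, Pow(Add(Rational(560, 67), -170), -1)) = Mul(-521884, Pow(Rational(-10830, 67), -1)) = Mul(-521884, Rational(-67, 10830)) = Rational(17483114, 5415)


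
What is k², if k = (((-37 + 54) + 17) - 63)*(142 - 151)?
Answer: 68121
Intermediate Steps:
k = 261 (k = ((17 + 17) - 63)*(-9) = (34 - 63)*(-9) = -29*(-9) = 261)
k² = 261² = 68121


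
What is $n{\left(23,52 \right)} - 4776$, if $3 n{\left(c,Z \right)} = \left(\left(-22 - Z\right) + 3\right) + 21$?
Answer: $- \frac{14378}{3} \approx -4792.7$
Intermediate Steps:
$n{\left(c,Z \right)} = \frac{2}{3} - \frac{Z}{3}$ ($n{\left(c,Z \right)} = \frac{\left(\left(-22 - Z\right) + 3\right) + 21}{3} = \frac{\left(-19 - Z\right) + 21}{3} = \frac{2 - Z}{3} = \frac{2}{3} - \frac{Z}{3}$)
$n{\left(23,52 \right)} - 4776 = \left(\frac{2}{3} - \frac{52}{3}\right) - 4776 = - \frac{50}{3} - 4776 = - \frac{14378}{3}$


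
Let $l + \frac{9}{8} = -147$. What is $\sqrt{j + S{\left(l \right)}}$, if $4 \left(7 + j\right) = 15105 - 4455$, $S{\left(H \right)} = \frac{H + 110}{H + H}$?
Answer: $\frac{2 \sqrt{37291002}}{237} \approx 51.533$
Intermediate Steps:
$l = - \frac{1185}{8}$ ($l = - \frac{9}{8} - 147 = - \frac{1185}{8} \approx -148.13$)
$S{\left(H \right)} = \frac{110 + H}{2 H}$
$j = \frac{5311}{2}$ ($j = -7 + \frac{15105 - 4455}{4} = -7 + \frac{1}{4} \cdot 10650 = -7 + \frac{5325}{2} = \frac{5311}{2} \approx 2655.5$)
$\sqrt{j + S{\left(l \right)}} = \sqrt{\frac{5311}{2} + \frac{110 - \frac{1185}{8}}{2 \left(- \frac{1185}{8}\right)}} = \sqrt{\frac{5311}{2} + \frac{1}{2} \left(- \frac{8}{1185}\right) \left(- \frac{305}{8}\right)} = \sqrt{\frac{5311}{2} + \frac{61}{474}} = \sqrt{\frac{629384}{237}} = \frac{2 \sqrt{37291002}}{237}$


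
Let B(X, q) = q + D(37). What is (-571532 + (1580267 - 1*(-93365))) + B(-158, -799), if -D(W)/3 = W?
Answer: 1101190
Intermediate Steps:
D(W) = -3*W
B(X, q) = -111 + q (B(X, q) = q - 3*37 = q - 111 = -111 + q)
(-571532 + (1580267 - 1*(-93365))) + B(-158, -799) = (-571532 + (1580267 - 1*(-93365))) + (-111 - 799) = (-571532 + (1580267 + 93365)) - 910 = (-571532 + 1673632) - 910 = 1102100 - 910 = 1101190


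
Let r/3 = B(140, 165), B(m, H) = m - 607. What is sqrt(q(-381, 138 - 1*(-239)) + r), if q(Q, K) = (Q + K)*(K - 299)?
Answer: I*sqrt(1713) ≈ 41.388*I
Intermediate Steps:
B(m, H) = -607 + m
q(Q, K) = (-299 + K)*(K + Q) (q(Q, K) = (K + Q)*(-299 + K) = (-299 + K)*(K + Q))
r = -1401 (r = 3*(-607 + 140) = 3*(-467) = -1401)
sqrt(q(-381, 138 - 1*(-239)) + r) = sqrt(((138 - 1*(-239))**2 - 299*(138 - 1*(-239)) - 299*(-381) + (138 - 1*(-239))*(-381)) - 1401) = sqrt(((138 + 239)**2 - 299*(138 + 239) + 113919 + (138 + 239)*(-381)) - 1401) = sqrt((377**2 - 299*377 + 113919 + 377*(-381)) - 1401) = sqrt((142129 - 112723 + 113919 - 143637) - 1401) = sqrt(-312 - 1401) = sqrt(-1713) = I*sqrt(1713)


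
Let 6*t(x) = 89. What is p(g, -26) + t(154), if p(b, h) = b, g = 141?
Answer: 935/6 ≈ 155.83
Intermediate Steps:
t(x) = 89/6 (t(x) = (1/6)*89 = 89/6)
p(g, -26) + t(154) = 141 + 89/6 = 935/6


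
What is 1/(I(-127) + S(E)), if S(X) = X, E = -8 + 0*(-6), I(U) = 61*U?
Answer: -1/7755 ≈ -0.00012895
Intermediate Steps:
E = -8 (E = -8 + 0 = -8)
1/(I(-127) + S(E)) = 1/(61*(-127) - 8) = 1/(-7747 - 8) = 1/(-7755) = -1/7755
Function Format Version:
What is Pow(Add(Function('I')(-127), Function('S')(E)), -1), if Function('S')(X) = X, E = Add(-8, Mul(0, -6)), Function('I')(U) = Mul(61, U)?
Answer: Rational(-1, 7755) ≈ -0.00012895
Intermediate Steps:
E = -8 (E = Add(-8, 0) = -8)
Pow(Add(Function('I')(-127), Function('S')(E)), -1) = Pow(Add(Mul(61, -127), -8), -1) = Pow(Add(-7747, -8), -1) = Pow(-7755, -1) = Rational(-1, 7755)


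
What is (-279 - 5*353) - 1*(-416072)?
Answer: 414028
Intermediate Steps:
(-279 - 5*353) - 1*(-416072) = (-279 - 1765) + 416072 = -2044 + 416072 = 414028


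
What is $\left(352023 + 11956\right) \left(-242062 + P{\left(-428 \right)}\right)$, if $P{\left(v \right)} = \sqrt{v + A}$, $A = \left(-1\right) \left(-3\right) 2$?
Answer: $-88105484698 + 363979 i \sqrt{422} \approx -8.8106 \cdot 10^{10} + 7.4771 \cdot 10^{6} i$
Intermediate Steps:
$A = 6$ ($A = 3 \cdot 2 = 6$)
$P{\left(v \right)} = \sqrt{6 + v}$ ($P{\left(v \right)} = \sqrt{v + 6} = \sqrt{6 + v}$)
$\left(352023 + 11956\right) \left(-242062 + P{\left(-428 \right)}\right) = \left(352023 + 11956\right) \left(-242062 + \sqrt{6 - 428}\right) = 363979 \left(-242062 + \sqrt{-422}\right) = 363979 \left(-242062 + i \sqrt{422}\right) = -88105484698 + 363979 i \sqrt{422}$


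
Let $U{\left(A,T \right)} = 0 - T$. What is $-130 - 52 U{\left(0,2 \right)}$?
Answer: $-26$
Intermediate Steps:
$U{\left(A,T \right)} = - T$
$-130 - 52 U{\left(0,2 \right)} = -130 - 52 \left(\left(-1\right) 2\right) = -130 - -104 = -130 + 104 = -26$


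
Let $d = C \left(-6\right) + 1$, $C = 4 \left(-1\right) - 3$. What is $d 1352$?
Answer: $58136$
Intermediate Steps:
$C = -7$ ($C = -4 - 3 = -7$)
$d = 43$ ($d = \left(-7\right) \left(-6\right) + 1 = 42 + 1 = 43$)
$d 1352 = 43 \cdot 1352 = 58136$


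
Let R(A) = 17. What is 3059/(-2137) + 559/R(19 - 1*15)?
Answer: 1142580/36329 ≈ 31.451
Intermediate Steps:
3059/(-2137) + 559/R(19 - 1*15) = 3059/(-2137) + 559/17 = 3059*(-1/2137) + 559*(1/17) = -3059/2137 + 559/17 = 1142580/36329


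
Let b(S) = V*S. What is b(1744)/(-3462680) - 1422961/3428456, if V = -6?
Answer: -611422903987/1483955752760 ≈ -0.41202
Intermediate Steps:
b(S) = -6*S
b(1744)/(-3462680) - 1422961/3428456 = -6*1744/(-3462680) - 1422961/3428456 = -10464*(-1/3462680) - 1422961*1/3428456 = 1308/432835 - 1422961/3428456 = -611422903987/1483955752760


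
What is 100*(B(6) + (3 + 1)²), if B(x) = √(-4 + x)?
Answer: 1600 + 100*√2 ≈ 1741.4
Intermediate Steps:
100*(B(6) + (3 + 1)²) = 100*(√(-4 + 6) + (3 + 1)²) = 100*(√2 + 4²) = 100*(√2 + 16) = 100*(16 + √2) = 1600 + 100*√2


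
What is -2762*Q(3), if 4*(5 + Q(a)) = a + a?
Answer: 9667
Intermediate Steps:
Q(a) = -5 + a/2 (Q(a) = -5 + (a + a)/4 = -5 + (2*a)/4 = -5 + a/2)
-2762*Q(3) = -2762*(-5 + (½)*3) = -2762*(-5 + 3/2) = -2762*(-7/2) = 9667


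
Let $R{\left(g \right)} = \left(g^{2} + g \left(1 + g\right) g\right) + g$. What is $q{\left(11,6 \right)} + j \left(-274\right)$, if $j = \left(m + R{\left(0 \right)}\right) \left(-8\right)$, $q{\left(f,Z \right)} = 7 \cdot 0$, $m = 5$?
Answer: $10960$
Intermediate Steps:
$q{\left(f,Z \right)} = 0$
$R{\left(g \right)} = g + g^{2} + g^{2} \left(1 + g\right)$ ($R{\left(g \right)} = \left(g^{2} + g^{2} \left(1 + g\right)\right) + g = g + g^{2} + g^{2} \left(1 + g\right)$)
$j = -40$ ($j = \left(5 + 0 \left(1 + 0^{2} + 2 \cdot 0\right)\right) \left(-8\right) = \left(5 + 0 \left(1 + 0 + 0\right)\right) \left(-8\right) = \left(5 + 0 \cdot 1\right) \left(-8\right) = \left(5 + 0\right) \left(-8\right) = 5 \left(-8\right) = -40$)
$q{\left(11,6 \right)} + j \left(-274\right) = 0 - -10960 = 0 + 10960 = 10960$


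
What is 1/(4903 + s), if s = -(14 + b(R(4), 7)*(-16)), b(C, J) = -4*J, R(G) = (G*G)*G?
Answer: 1/4441 ≈ 0.00022517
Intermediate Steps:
R(G) = G³ (R(G) = G²*G = G³)
s = -462 (s = -(14 - 4*7*(-16)) = -(14 - 28*(-16)) = -(14 + 448) = -1*462 = -462)
1/(4903 + s) = 1/(4903 - 462) = 1/4441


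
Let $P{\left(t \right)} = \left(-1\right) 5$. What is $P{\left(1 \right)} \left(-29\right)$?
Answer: $145$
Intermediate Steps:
$P{\left(t \right)} = -5$
$P{\left(1 \right)} \left(-29\right) = \left(-5\right) \left(-29\right) = 145$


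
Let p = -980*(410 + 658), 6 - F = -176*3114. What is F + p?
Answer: -498570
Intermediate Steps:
F = 548070 (F = 6 - (-176)*3114 = 6 - 1*(-548064) = 6 + 548064 = 548070)
p = -1046640 (p = -980*1068 = -1046640)
F + p = 548070 - 1046640 = -498570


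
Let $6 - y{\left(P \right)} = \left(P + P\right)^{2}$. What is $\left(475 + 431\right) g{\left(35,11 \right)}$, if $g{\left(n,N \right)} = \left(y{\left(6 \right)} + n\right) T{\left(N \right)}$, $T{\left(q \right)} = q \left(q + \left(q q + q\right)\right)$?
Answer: $-146789214$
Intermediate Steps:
$y{\left(P \right)} = 6 - 4 P^{2}$ ($y{\left(P \right)} = 6 - \left(P + P\right)^{2} = 6 - \left(2 P\right)^{2} = 6 - 4 P^{2}$)
$T{\left(q \right)} = q \left(q^{2} + 2 q\right)$ ($T{\left(q \right)} = q \left(q + \left(q^{2} + q\right)\right) = q \left(q + \left(q + q^{2}\right)\right) = q \left(q^{2} + 2 q\right)$)
$g{\left(n,N \right)} = N^{2} \left(-138 + n\right) \left(2 + N\right)$ ($g{\left(n,N \right)} = \left(\left(6 - 4 \cdot 6^{2}\right) + n\right) N^{2} \left(2 + N\right) = \left(\left(6 - 144\right) + n\right) N^{2} \left(2 + N\right) = \left(-138 + n\right) N^{2} \left(2 + N\right) = N^{2} \left(-138 + n\right) \left(2 + N\right)$)
$\left(475 + 431\right) g{\left(35,11 \right)} = \left(475 + 431\right) 11^{2} \left(-138 + 35\right) \left(2 + 11\right) = 906 \cdot 121 \left(-103\right) 13 = 906 \left(-162019\right) = -146789214$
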